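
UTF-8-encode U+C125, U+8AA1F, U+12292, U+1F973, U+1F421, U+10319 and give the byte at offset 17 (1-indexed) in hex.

0x9F

1-indexed offset 17 is 0-indexed offset 16.
U+C125 → 3-byte form EC 84 A5 at offsets 0–2.
U+8AA1F → 4-byte form F2 8A A8 9F at offsets 3–6.
U+12292 → 4-byte form F0 92 8A 92 at offsets 7–10.
U+1F973 → 4-byte form F0 9F A5 B3 at offsets 11–14.
U+1F421 → 4-byte form F0 9F 90 A1 at offsets 15–18.
Offset 16 falls in char 5's range; it's byte 2 of F0 9F 90 A1 = 0x9F.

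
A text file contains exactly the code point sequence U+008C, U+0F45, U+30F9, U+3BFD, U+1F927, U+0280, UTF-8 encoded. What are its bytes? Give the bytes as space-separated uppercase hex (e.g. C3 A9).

C2 8C E0 BD 85 E3 83 B9 E3 AF BD F0 9F A4 A7 CA 80

U+008C: 2-byte form → C2 8C.
U+0F45: 3-byte form → E0 BD 85.
U+30F9: 3-byte form → E3 83 B9.
U+3BFD: 3-byte form → E3 AF BD.
U+1F927: 4-byte form → F0 9F A4 A7.
U+0280: 2-byte form → CA 80.
Concatenated (17 bytes): C2 8C E0 BD 85 E3 83 B9 E3 AF BD F0 9F A4 A7 CA 80.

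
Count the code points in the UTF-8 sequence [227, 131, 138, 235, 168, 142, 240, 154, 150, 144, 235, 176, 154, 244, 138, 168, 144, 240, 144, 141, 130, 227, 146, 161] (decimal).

7

Byte at offset 0: 0xE3 = 11100011 → 3-byte char (#1). Advance 3.
Byte at offset 3: 0xEB = 11101011 → 3-byte char (#2). Advance 3.
Byte at offset 6: 0xF0 = 11110000 → 4-byte char (#3). Advance 4.
Byte at offset 10: 0xEB = 11101011 → 3-byte char (#4). Advance 3.
Byte at offset 13: 0xF4 = 11110100 → 4-byte char (#5). Advance 4.
Byte at offset 17: 0xF0 = 11110000 → 4-byte char (#6). Advance 4.
Byte at offset 21: 0xE3 = 11100011 → 3-byte char (#7). Advance 3.
Reached end at offset 24 after 7 code points.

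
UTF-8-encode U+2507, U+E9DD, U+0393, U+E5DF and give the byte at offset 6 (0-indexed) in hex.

0xCE

U+2507 → 3-byte form E2 94 87 at offsets 0–2.
U+E9DD → 3-byte form EE A7 9D at offsets 3–5.
U+0393 → 2-byte form CE 93 at offsets 6–7.
Offset 6 falls in char 3's range; it's byte 1 of CE 93 = 0xCE.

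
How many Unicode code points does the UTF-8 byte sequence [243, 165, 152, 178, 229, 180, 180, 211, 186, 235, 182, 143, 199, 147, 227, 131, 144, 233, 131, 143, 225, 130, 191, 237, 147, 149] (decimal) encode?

Byte at offset 0: 0xF3 = 11110011 → 4-byte char (#1). Advance 4.
Byte at offset 4: 0xE5 = 11100101 → 3-byte char (#2). Advance 3.
Byte at offset 7: 0xD3 = 11010011 → 2-byte char (#3). Advance 2.
Byte at offset 9: 0xEB = 11101011 → 3-byte char (#4). Advance 3.
Byte at offset 12: 0xC7 = 11000111 → 2-byte char (#5). Advance 2.
Byte at offset 14: 0xE3 = 11100011 → 3-byte char (#6). Advance 3.
Byte at offset 17: 0xE9 = 11101001 → 3-byte char (#7). Advance 3.
Byte at offset 20: 0xE1 = 11100001 → 3-byte char (#8). Advance 3.
Byte at offset 23: 0xED = 11101101 → 3-byte char (#9). Advance 3.
Reached end at offset 26 after 9 code points.

9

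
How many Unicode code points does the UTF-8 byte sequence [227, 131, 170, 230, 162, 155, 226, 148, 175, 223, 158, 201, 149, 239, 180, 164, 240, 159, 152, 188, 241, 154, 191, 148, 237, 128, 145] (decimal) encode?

Byte at offset 0: 0xE3 = 11100011 → 3-byte char (#1). Advance 3.
Byte at offset 3: 0xE6 = 11100110 → 3-byte char (#2). Advance 3.
Byte at offset 6: 0xE2 = 11100010 → 3-byte char (#3). Advance 3.
Byte at offset 9: 0xDF = 11011111 → 2-byte char (#4). Advance 2.
Byte at offset 11: 0xC9 = 11001001 → 2-byte char (#5). Advance 2.
Byte at offset 13: 0xEF = 11101111 → 3-byte char (#6). Advance 3.
Byte at offset 16: 0xF0 = 11110000 → 4-byte char (#7). Advance 4.
Byte at offset 20: 0xF1 = 11110001 → 4-byte char (#8). Advance 4.
Byte at offset 24: 0xED = 11101101 → 3-byte char (#9). Advance 3.
Reached end at offset 27 after 9 code points.

9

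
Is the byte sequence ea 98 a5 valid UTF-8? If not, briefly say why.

Leading byte 0xEA = 11101010 → 3-byte form.
Continuation bytes 0x98=10011000, 0xA5=10100101 all match 10xxxxxx.
Decoded value 0xA625 is ≥ 0x800 (shortest form) and not a surrogate.

valid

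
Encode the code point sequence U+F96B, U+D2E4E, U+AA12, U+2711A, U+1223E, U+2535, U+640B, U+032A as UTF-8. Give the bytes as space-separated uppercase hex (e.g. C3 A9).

U+F96B: 3-byte form → EF A5 AB.
U+D2E4E: 4-byte form → F3 92 B9 8E.
U+AA12: 3-byte form → EA A8 92.
U+2711A: 4-byte form → F0 A7 84 9A.
U+1223E: 4-byte form → F0 92 88 BE.
U+2535: 3-byte form → E2 94 B5.
U+640B: 3-byte form → E6 90 8B.
U+032A: 2-byte form → CC AA.
Concatenated (26 bytes): EF A5 AB F3 92 B9 8E EA A8 92 F0 A7 84 9A F0 92 88 BE E2 94 B5 E6 90 8B CC AA.

EF A5 AB F3 92 B9 8E EA A8 92 F0 A7 84 9A F0 92 88 BE E2 94 B5 E6 90 8B CC AA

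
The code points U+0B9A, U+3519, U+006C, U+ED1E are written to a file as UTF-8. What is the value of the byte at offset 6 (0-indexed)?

U+0B9A → 3-byte form E0 AE 9A at offsets 0–2.
U+3519 → 3-byte form E3 94 99 at offsets 3–5.
U+006C → 1-byte form 6C at offsets 6–6.
Offset 6 falls in char 3's range; it's byte 1 of 6C = 0x6C.

0x6C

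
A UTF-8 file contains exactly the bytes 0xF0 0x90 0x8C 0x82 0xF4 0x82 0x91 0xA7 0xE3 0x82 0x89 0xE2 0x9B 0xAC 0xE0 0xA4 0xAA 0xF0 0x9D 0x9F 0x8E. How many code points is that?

6

Byte at offset 0: 0xF0 = 11110000 → 4-byte char (#1). Advance 4.
Byte at offset 4: 0xF4 = 11110100 → 4-byte char (#2). Advance 4.
Byte at offset 8: 0xE3 = 11100011 → 3-byte char (#3). Advance 3.
Byte at offset 11: 0xE2 = 11100010 → 3-byte char (#4). Advance 3.
Byte at offset 14: 0xE0 = 11100000 → 3-byte char (#5). Advance 3.
Byte at offset 17: 0xF0 = 11110000 → 4-byte char (#6). Advance 4.
Reached end at offset 21 after 6 code points.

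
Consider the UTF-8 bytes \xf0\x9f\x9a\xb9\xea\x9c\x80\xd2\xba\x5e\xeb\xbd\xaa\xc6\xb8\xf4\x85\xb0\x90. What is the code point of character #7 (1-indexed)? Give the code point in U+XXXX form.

U+105C10

Offset 0: leading byte 0xF0 = 11110000 → 4-byte char #1 = F0 9F 9A B9.
Offset 4: leading byte 0xEA = 11101010 → 3-byte char #2 = EA 9C 80.
Offset 7: leading byte 0xD2 = 11010010 → 2-byte char #3 = D2 BA.
Offset 9: leading byte 0x5E = 01011110 → 1-byte char #4 = 5E.
Offset 10: leading byte 0xEB = 11101011 → 3-byte char #5 = EB BD AA.
Offset 13: leading byte 0xC6 = 11000110 → 2-byte char #6 = C6 B8.
Offset 15: leading byte 0xF4 = 11110100 → 4-byte char #7 = F4 85 B0 90.
Leading byte 0xF4 = 11110100 matches 11110xxx → 4-byte sequence.
Byte 1: 0xF4 = 11110100, payload 100 (3 bits).
Byte 2: 0x85 = 10000101 (10xxxxxx ✓), payload 000101.
Byte 3: 0xB0 = 10110000 (10xxxxxx ✓), payload 110000.
Byte 4: 0x90 = 10010000 (10xxxxxx ✓), payload 010000.
Concatenate: 100000101110000010000 = 0x105C10 (21 bits → U+105C10).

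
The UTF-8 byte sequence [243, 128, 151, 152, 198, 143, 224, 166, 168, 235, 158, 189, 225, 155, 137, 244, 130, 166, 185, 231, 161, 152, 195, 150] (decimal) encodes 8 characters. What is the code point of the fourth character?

Offset 0: leading byte 0xF3 = 11110011 → 4-byte char #1 = F3 80 97 98.
Offset 4: leading byte 0xC6 = 11000110 → 2-byte char #2 = C6 8F.
Offset 6: leading byte 0xE0 = 11100000 → 3-byte char #3 = E0 A6 A8.
Offset 9: leading byte 0xEB = 11101011 → 3-byte char #4 = EB 9E BD.
Leading byte 0xEB = 11101011 matches 1110xxxx → 3-byte sequence.
Byte 1: 0xEB = 11101011, payload 1011 (4 bits).
Byte 2: 0x9E = 10011110 (10xxxxxx ✓), payload 011110.
Byte 3: 0xBD = 10111101 (10xxxxxx ✓), payload 111101.
Concatenate: 1011011110111101 = 0xB7BD (16 bits → U+B7BD).

U+B7BD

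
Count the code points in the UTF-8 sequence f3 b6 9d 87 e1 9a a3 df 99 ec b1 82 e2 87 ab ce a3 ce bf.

7

Byte at offset 0: 0xF3 = 11110011 → 4-byte char (#1). Advance 4.
Byte at offset 4: 0xE1 = 11100001 → 3-byte char (#2). Advance 3.
Byte at offset 7: 0xDF = 11011111 → 2-byte char (#3). Advance 2.
Byte at offset 9: 0xEC = 11101100 → 3-byte char (#4). Advance 3.
Byte at offset 12: 0xE2 = 11100010 → 3-byte char (#5). Advance 3.
Byte at offset 15: 0xCE = 11001110 → 2-byte char (#6). Advance 2.
Byte at offset 17: 0xCE = 11001110 → 2-byte char (#7). Advance 2.
Reached end at offset 19 after 7 code points.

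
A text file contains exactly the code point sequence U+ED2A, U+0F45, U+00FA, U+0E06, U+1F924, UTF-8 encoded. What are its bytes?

EE B4 AA E0 BD 85 C3 BA E0 B8 86 F0 9F A4 A4

U+ED2A: 3-byte form → EE B4 AA.
U+0F45: 3-byte form → E0 BD 85.
U+00FA: 2-byte form → C3 BA.
U+0E06: 3-byte form → E0 B8 86.
U+1F924: 4-byte form → F0 9F A4 A4.
Concatenated (15 bytes): EE B4 AA E0 BD 85 C3 BA E0 B8 86 F0 9F A4 A4.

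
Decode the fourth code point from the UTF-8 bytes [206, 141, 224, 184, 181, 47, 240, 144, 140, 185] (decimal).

U+10339

Offset 0: leading byte 0xCE = 11001110 → 2-byte char #1 = CE 8D.
Offset 2: leading byte 0xE0 = 11100000 → 3-byte char #2 = E0 B8 B5.
Offset 5: leading byte 0x2F = 00101111 → 1-byte char #3 = 2F.
Offset 6: leading byte 0xF0 = 11110000 → 4-byte char #4 = F0 90 8C B9.
Leading byte 0xF0 = 11110000 matches 11110xxx → 4-byte sequence.
Byte 1: 0xF0 = 11110000, payload 000 (3 bits).
Byte 2: 0x90 = 10010000 (10xxxxxx ✓), payload 010000.
Byte 3: 0x8C = 10001100 (10xxxxxx ✓), payload 001100.
Byte 4: 0xB9 = 10111001 (10xxxxxx ✓), payload 111001.
Concatenate: 000010000001100111001 = 0x10339 (21 bits → U+10339).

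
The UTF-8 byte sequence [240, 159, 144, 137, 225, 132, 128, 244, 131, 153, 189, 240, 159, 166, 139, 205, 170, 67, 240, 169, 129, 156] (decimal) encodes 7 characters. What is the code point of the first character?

Offset 0: leading byte 0xF0 = 11110000 → 4-byte char #1 = F0 9F 90 89.
Leading byte 0xF0 = 11110000 matches 11110xxx → 4-byte sequence.
Byte 1: 0xF0 = 11110000, payload 000 (3 bits).
Byte 2: 0x9F = 10011111 (10xxxxxx ✓), payload 011111.
Byte 3: 0x90 = 10010000 (10xxxxxx ✓), payload 010000.
Byte 4: 0x89 = 10001001 (10xxxxxx ✓), payload 001001.
Concatenate: 000011111010000001001 = 0x1F409 (21 bits → U+1F409).

U+1F409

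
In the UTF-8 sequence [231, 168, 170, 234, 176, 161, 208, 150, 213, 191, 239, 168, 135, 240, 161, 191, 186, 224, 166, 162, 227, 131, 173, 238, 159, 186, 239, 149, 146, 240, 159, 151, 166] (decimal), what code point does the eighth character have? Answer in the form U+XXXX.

U+30ED

Offset 0: leading byte 0xE7 = 11100111 → 3-byte char #1 = E7 A8 AA.
Offset 3: leading byte 0xEA = 11101010 → 3-byte char #2 = EA B0 A1.
Offset 6: leading byte 0xD0 = 11010000 → 2-byte char #3 = D0 96.
Offset 8: leading byte 0xD5 = 11010101 → 2-byte char #4 = D5 BF.
Offset 10: leading byte 0xEF = 11101111 → 3-byte char #5 = EF A8 87.
Offset 13: leading byte 0xF0 = 11110000 → 4-byte char #6 = F0 A1 BF BA.
Offset 17: leading byte 0xE0 = 11100000 → 3-byte char #7 = E0 A6 A2.
Offset 20: leading byte 0xE3 = 11100011 → 3-byte char #8 = E3 83 AD.
Leading byte 0xE3 = 11100011 matches 1110xxxx → 3-byte sequence.
Byte 1: 0xE3 = 11100011, payload 0011 (4 bits).
Byte 2: 0x83 = 10000011 (10xxxxxx ✓), payload 000011.
Byte 3: 0xAD = 10101101 (10xxxxxx ✓), payload 101101.
Concatenate: 0011000011101101 = 0x30ED (16 bits → U+30ED).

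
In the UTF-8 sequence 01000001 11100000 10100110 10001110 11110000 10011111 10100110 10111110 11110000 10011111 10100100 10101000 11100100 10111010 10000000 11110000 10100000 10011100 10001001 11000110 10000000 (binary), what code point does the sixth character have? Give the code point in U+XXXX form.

Offset 0: leading byte 0x41 = 01000001 → 1-byte char #1 = 41.
Offset 1: leading byte 0xE0 = 11100000 → 3-byte char #2 = E0 A6 8E.
Offset 4: leading byte 0xF0 = 11110000 → 4-byte char #3 = F0 9F A6 BE.
Offset 8: leading byte 0xF0 = 11110000 → 4-byte char #4 = F0 9F A4 A8.
Offset 12: leading byte 0xE4 = 11100100 → 3-byte char #5 = E4 BA 80.
Offset 15: leading byte 0xF0 = 11110000 → 4-byte char #6 = F0 A0 9C 89.
Leading byte 0xF0 = 11110000 matches 11110xxx → 4-byte sequence.
Byte 1: 0xF0 = 11110000, payload 000 (3 bits).
Byte 2: 0xA0 = 10100000 (10xxxxxx ✓), payload 100000.
Byte 3: 0x9C = 10011100 (10xxxxxx ✓), payload 011100.
Byte 4: 0x89 = 10001001 (10xxxxxx ✓), payload 001001.
Concatenate: 000100000011100001001 = 0x20709 (21 bits → U+20709).

U+20709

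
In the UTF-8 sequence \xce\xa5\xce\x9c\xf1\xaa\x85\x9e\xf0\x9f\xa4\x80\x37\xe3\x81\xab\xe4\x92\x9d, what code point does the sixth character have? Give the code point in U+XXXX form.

Offset 0: leading byte 0xCE = 11001110 → 2-byte char #1 = CE A5.
Offset 2: leading byte 0xCE = 11001110 → 2-byte char #2 = CE 9C.
Offset 4: leading byte 0xF1 = 11110001 → 4-byte char #3 = F1 AA 85 9E.
Offset 8: leading byte 0xF0 = 11110000 → 4-byte char #4 = F0 9F A4 80.
Offset 12: leading byte 0x37 = 00110111 → 1-byte char #5 = 37.
Offset 13: leading byte 0xE3 = 11100011 → 3-byte char #6 = E3 81 AB.
Leading byte 0xE3 = 11100011 matches 1110xxxx → 3-byte sequence.
Byte 1: 0xE3 = 11100011, payload 0011 (4 bits).
Byte 2: 0x81 = 10000001 (10xxxxxx ✓), payload 000001.
Byte 3: 0xAB = 10101011 (10xxxxxx ✓), payload 101011.
Concatenate: 0011000001101011 = 0x306B (16 bits → U+306B).

U+306B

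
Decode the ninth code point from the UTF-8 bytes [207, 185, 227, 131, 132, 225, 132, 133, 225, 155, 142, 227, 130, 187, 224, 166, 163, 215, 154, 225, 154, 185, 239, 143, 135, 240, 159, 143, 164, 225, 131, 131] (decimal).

U+F3C7

Offset 0: leading byte 0xCF = 11001111 → 2-byte char #1 = CF B9.
Offset 2: leading byte 0xE3 = 11100011 → 3-byte char #2 = E3 83 84.
Offset 5: leading byte 0xE1 = 11100001 → 3-byte char #3 = E1 84 85.
Offset 8: leading byte 0xE1 = 11100001 → 3-byte char #4 = E1 9B 8E.
Offset 11: leading byte 0xE3 = 11100011 → 3-byte char #5 = E3 82 BB.
Offset 14: leading byte 0xE0 = 11100000 → 3-byte char #6 = E0 A6 A3.
Offset 17: leading byte 0xD7 = 11010111 → 2-byte char #7 = D7 9A.
Offset 19: leading byte 0xE1 = 11100001 → 3-byte char #8 = E1 9A B9.
Offset 22: leading byte 0xEF = 11101111 → 3-byte char #9 = EF 8F 87.
Leading byte 0xEF = 11101111 matches 1110xxxx → 3-byte sequence.
Byte 1: 0xEF = 11101111, payload 1111 (4 bits).
Byte 2: 0x8F = 10001111 (10xxxxxx ✓), payload 001111.
Byte 3: 0x87 = 10000111 (10xxxxxx ✓), payload 000111.
Concatenate: 1111001111000111 = 0xF3C7 (16 bits → U+F3C7).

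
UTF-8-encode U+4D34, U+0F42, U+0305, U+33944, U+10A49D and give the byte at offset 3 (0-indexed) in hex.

U+4D34 → 3-byte form E4 B4 B4 at offsets 0–2.
U+0F42 → 3-byte form E0 BD 82 at offsets 3–5.
Offset 3 falls in char 2's range; it's byte 1 of E0 BD 82 = 0xE0.

0xE0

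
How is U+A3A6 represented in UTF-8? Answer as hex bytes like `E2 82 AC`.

U+A3A6 = 0xA3A6 = 41894 decimal. In range U+0800–U+FFFF → 3-byte form: 1110xxxx 10xxxxxx 10xxxxxx.
Binary (16 bits): 1010001110100110.
Split 4+6+6: 1010 | 001110 | 100110.
Byte 1: 11101010 = 0xEA.
Byte 2: 10001110 = 0x8E.
Byte 3: 10100110 = 0xA6.

EA 8E A6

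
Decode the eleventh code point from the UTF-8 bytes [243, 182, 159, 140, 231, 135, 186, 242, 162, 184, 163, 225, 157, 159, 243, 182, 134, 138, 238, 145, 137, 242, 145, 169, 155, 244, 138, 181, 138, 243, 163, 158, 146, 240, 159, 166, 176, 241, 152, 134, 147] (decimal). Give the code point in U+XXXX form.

Offset 0: leading byte 0xF3 = 11110011 → 4-byte char #1 = F3 B6 9F 8C.
Offset 4: leading byte 0xE7 = 11100111 → 3-byte char #2 = E7 87 BA.
Offset 7: leading byte 0xF2 = 11110010 → 4-byte char #3 = F2 A2 B8 A3.
Offset 11: leading byte 0xE1 = 11100001 → 3-byte char #4 = E1 9D 9F.
Offset 14: leading byte 0xF3 = 11110011 → 4-byte char #5 = F3 B6 86 8A.
Offset 18: leading byte 0xEE = 11101110 → 3-byte char #6 = EE 91 89.
Offset 21: leading byte 0xF2 = 11110010 → 4-byte char #7 = F2 91 A9 9B.
Offset 25: leading byte 0xF4 = 11110100 → 4-byte char #8 = F4 8A B5 8A.
Offset 29: leading byte 0xF3 = 11110011 → 4-byte char #9 = F3 A3 9E 92.
Offset 33: leading byte 0xF0 = 11110000 → 4-byte char #10 = F0 9F A6 B0.
Offset 37: leading byte 0xF1 = 11110001 → 4-byte char #11 = F1 98 86 93.
Leading byte 0xF1 = 11110001 matches 11110xxx → 4-byte sequence.
Byte 1: 0xF1 = 11110001, payload 001 (3 bits).
Byte 2: 0x98 = 10011000 (10xxxxxx ✓), payload 011000.
Byte 3: 0x86 = 10000110 (10xxxxxx ✓), payload 000110.
Byte 4: 0x93 = 10010011 (10xxxxxx ✓), payload 010011.
Concatenate: 001011000000110010011 = 0x58193 (21 bits → U+58193).

U+58193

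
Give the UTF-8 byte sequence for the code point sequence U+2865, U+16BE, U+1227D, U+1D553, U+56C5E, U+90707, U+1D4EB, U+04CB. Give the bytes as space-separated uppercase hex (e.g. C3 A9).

U+2865: 3-byte form → E2 A1 A5.
U+16BE: 3-byte form → E1 9A BE.
U+1227D: 4-byte form → F0 92 89 BD.
U+1D553: 4-byte form → F0 9D 95 93.
U+56C5E: 4-byte form → F1 96 B1 9E.
U+90707: 4-byte form → F2 90 9C 87.
U+1D4EB: 4-byte form → F0 9D 93 AB.
U+04CB: 2-byte form → D3 8B.
Concatenated (28 bytes): E2 A1 A5 E1 9A BE F0 92 89 BD F0 9D 95 93 F1 96 B1 9E F2 90 9C 87 F0 9D 93 AB D3 8B.

E2 A1 A5 E1 9A BE F0 92 89 BD F0 9D 95 93 F1 96 B1 9E F2 90 9C 87 F0 9D 93 AB D3 8B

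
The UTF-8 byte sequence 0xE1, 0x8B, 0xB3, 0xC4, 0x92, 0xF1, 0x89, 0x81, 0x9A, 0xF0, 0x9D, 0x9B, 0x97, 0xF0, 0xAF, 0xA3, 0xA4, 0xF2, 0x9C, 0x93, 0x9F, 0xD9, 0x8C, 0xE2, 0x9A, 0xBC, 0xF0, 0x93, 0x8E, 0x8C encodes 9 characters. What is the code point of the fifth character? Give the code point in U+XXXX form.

Offset 0: leading byte 0xE1 = 11100001 → 3-byte char #1 = E1 8B B3.
Offset 3: leading byte 0xC4 = 11000100 → 2-byte char #2 = C4 92.
Offset 5: leading byte 0xF1 = 11110001 → 4-byte char #3 = F1 89 81 9A.
Offset 9: leading byte 0xF0 = 11110000 → 4-byte char #4 = F0 9D 9B 97.
Offset 13: leading byte 0xF0 = 11110000 → 4-byte char #5 = F0 AF A3 A4.
Leading byte 0xF0 = 11110000 matches 11110xxx → 4-byte sequence.
Byte 1: 0xF0 = 11110000, payload 000 (3 bits).
Byte 2: 0xAF = 10101111 (10xxxxxx ✓), payload 101111.
Byte 3: 0xA3 = 10100011 (10xxxxxx ✓), payload 100011.
Byte 4: 0xA4 = 10100100 (10xxxxxx ✓), payload 100100.
Concatenate: 000101111100011100100 = 0x2F8E4 (21 bits → U+2F8E4).

U+2F8E4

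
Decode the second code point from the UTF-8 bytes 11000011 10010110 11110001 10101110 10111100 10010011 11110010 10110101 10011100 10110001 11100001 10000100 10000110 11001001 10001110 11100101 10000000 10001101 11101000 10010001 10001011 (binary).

Offset 0: leading byte 0xC3 = 11000011 → 2-byte char #1 = C3 96.
Offset 2: leading byte 0xF1 = 11110001 → 4-byte char #2 = F1 AE BC 93.
Leading byte 0xF1 = 11110001 matches 11110xxx → 4-byte sequence.
Byte 1: 0xF1 = 11110001, payload 001 (3 bits).
Byte 2: 0xAE = 10101110 (10xxxxxx ✓), payload 101110.
Byte 3: 0xBC = 10111100 (10xxxxxx ✓), payload 111100.
Byte 4: 0x93 = 10010011 (10xxxxxx ✓), payload 010011.
Concatenate: 001101110111100010011 = 0x6EF13 (21 bits → U+6EF13).

U+6EF13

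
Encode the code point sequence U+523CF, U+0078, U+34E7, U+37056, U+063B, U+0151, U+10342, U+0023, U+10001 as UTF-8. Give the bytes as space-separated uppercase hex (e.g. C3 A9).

F1 92 8F 8F 78 E3 93 A7 F0 B7 81 96 D8 BB C5 91 F0 90 8D 82 23 F0 90 80 81

U+523CF: 4-byte form → F1 92 8F 8F.
U+0078: 1-byte form → 78.
U+34E7: 3-byte form → E3 93 A7.
U+37056: 4-byte form → F0 B7 81 96.
U+063B: 2-byte form → D8 BB.
U+0151: 2-byte form → C5 91.
U+10342: 4-byte form → F0 90 8D 82.
U+0023: 1-byte form → 23.
U+10001: 4-byte form → F0 90 80 81.
Concatenated (25 bytes): F1 92 8F 8F 78 E3 93 A7 F0 B7 81 96 D8 BB C5 91 F0 90 8D 82 23 F0 90 80 81.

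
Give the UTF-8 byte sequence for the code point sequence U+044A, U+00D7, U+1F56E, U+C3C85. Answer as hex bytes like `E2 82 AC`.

U+044A: 2-byte form → D1 8A.
U+00D7: 2-byte form → C3 97.
U+1F56E: 4-byte form → F0 9F 95 AE.
U+C3C85: 4-byte form → F3 83 B2 85.
Concatenated (12 bytes): D1 8A C3 97 F0 9F 95 AE F3 83 B2 85.

D1 8A C3 97 F0 9F 95 AE F3 83 B2 85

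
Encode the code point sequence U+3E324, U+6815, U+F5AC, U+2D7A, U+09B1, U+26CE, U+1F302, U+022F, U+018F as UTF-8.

U+3E324: 4-byte form → F0 BE 8C A4.
U+6815: 3-byte form → E6 A0 95.
U+F5AC: 3-byte form → EF 96 AC.
U+2D7A: 3-byte form → E2 B5 BA.
U+09B1: 3-byte form → E0 A6 B1.
U+26CE: 3-byte form → E2 9B 8E.
U+1F302: 4-byte form → F0 9F 8C 82.
U+022F: 2-byte form → C8 AF.
U+018F: 2-byte form → C6 8F.
Concatenated (27 bytes): F0 BE 8C A4 E6 A0 95 EF 96 AC E2 B5 BA E0 A6 B1 E2 9B 8E F0 9F 8C 82 C8 AF C6 8F.

F0 BE 8C A4 E6 A0 95 EF 96 AC E2 B5 BA E0 A6 B1 E2 9B 8E F0 9F 8C 82 C8 AF C6 8F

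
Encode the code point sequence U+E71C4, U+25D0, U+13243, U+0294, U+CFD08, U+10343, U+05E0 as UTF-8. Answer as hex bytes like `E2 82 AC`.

F3 A7 87 84 E2 97 90 F0 93 89 83 CA 94 F3 8F B4 88 F0 90 8D 83 D7 A0

U+E71C4: 4-byte form → F3 A7 87 84.
U+25D0: 3-byte form → E2 97 90.
U+13243: 4-byte form → F0 93 89 83.
U+0294: 2-byte form → CA 94.
U+CFD08: 4-byte form → F3 8F B4 88.
U+10343: 4-byte form → F0 90 8D 83.
U+05E0: 2-byte form → D7 A0.
Concatenated (23 bytes): F3 A7 87 84 E2 97 90 F0 93 89 83 CA 94 F3 8F B4 88 F0 90 8D 83 D7 A0.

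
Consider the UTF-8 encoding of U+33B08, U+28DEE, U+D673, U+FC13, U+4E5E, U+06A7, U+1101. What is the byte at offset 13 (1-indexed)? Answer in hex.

0xB0

1-indexed offset 13 is 0-indexed offset 12.
U+33B08 → 4-byte form F0 B3 AC 88 at offsets 0–3.
U+28DEE → 4-byte form F0 A8 B7 AE at offsets 4–7.
U+D673 → 3-byte form ED 99 B3 at offsets 8–10.
U+FC13 → 3-byte form EF B0 93 at offsets 11–13.
Offset 12 falls in char 4's range; it's byte 2 of EF B0 93 = 0xB0.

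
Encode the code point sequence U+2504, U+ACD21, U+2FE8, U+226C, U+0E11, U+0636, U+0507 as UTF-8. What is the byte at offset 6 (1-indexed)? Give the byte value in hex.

1-indexed offset 6 is 0-indexed offset 5.
U+2504 → 3-byte form E2 94 84 at offsets 0–2.
U+ACD21 → 4-byte form F2 AC B4 A1 at offsets 3–6.
Offset 5 falls in char 2's range; it's byte 3 of F2 AC B4 A1 = 0xB4.

0xB4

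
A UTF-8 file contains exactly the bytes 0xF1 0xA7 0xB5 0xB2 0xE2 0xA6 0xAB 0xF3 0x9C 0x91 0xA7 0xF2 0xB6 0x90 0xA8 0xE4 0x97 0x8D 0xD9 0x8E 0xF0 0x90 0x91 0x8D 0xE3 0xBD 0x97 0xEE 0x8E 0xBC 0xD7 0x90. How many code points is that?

Byte at offset 0: 0xF1 = 11110001 → 4-byte char (#1). Advance 4.
Byte at offset 4: 0xE2 = 11100010 → 3-byte char (#2). Advance 3.
Byte at offset 7: 0xF3 = 11110011 → 4-byte char (#3). Advance 4.
Byte at offset 11: 0xF2 = 11110010 → 4-byte char (#4). Advance 4.
Byte at offset 15: 0xE4 = 11100100 → 3-byte char (#5). Advance 3.
Byte at offset 18: 0xD9 = 11011001 → 2-byte char (#6). Advance 2.
Byte at offset 20: 0xF0 = 11110000 → 4-byte char (#7). Advance 4.
Byte at offset 24: 0xE3 = 11100011 → 3-byte char (#8). Advance 3.
Byte at offset 27: 0xEE = 11101110 → 3-byte char (#9). Advance 3.
Byte at offset 30: 0xD7 = 11010111 → 2-byte char (#10). Advance 2.
Reached end at offset 32 after 10 code points.

10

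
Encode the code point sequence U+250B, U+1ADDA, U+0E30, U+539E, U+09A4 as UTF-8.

U+250B: 3-byte form → E2 94 8B.
U+1ADDA: 4-byte form → F0 9A B7 9A.
U+0E30: 3-byte form → E0 B8 B0.
U+539E: 3-byte form → E5 8E 9E.
U+09A4: 3-byte form → E0 A6 A4.
Concatenated (16 bytes): E2 94 8B F0 9A B7 9A E0 B8 B0 E5 8E 9E E0 A6 A4.

E2 94 8B F0 9A B7 9A E0 B8 B0 E5 8E 9E E0 A6 A4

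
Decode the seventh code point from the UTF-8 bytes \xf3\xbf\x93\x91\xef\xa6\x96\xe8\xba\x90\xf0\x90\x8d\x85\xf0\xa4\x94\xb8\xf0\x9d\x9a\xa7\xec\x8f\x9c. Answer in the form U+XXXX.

Offset 0: leading byte 0xF3 = 11110011 → 4-byte char #1 = F3 BF 93 91.
Offset 4: leading byte 0xEF = 11101111 → 3-byte char #2 = EF A6 96.
Offset 7: leading byte 0xE8 = 11101000 → 3-byte char #3 = E8 BA 90.
Offset 10: leading byte 0xF0 = 11110000 → 4-byte char #4 = F0 90 8D 85.
Offset 14: leading byte 0xF0 = 11110000 → 4-byte char #5 = F0 A4 94 B8.
Offset 18: leading byte 0xF0 = 11110000 → 4-byte char #6 = F0 9D 9A A7.
Offset 22: leading byte 0xEC = 11101100 → 3-byte char #7 = EC 8F 9C.
Leading byte 0xEC = 11101100 matches 1110xxxx → 3-byte sequence.
Byte 1: 0xEC = 11101100, payload 1100 (4 bits).
Byte 2: 0x8F = 10001111 (10xxxxxx ✓), payload 001111.
Byte 3: 0x9C = 10011100 (10xxxxxx ✓), payload 011100.
Concatenate: 1100001111011100 = 0xC3DC (16 bits → U+C3DC).

U+C3DC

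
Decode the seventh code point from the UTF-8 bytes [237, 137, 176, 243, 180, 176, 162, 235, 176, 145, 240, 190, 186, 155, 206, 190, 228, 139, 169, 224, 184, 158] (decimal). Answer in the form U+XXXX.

U+0E1E

Offset 0: leading byte 0xED = 11101101 → 3-byte char #1 = ED 89 B0.
Offset 3: leading byte 0xF3 = 11110011 → 4-byte char #2 = F3 B4 B0 A2.
Offset 7: leading byte 0xEB = 11101011 → 3-byte char #3 = EB B0 91.
Offset 10: leading byte 0xF0 = 11110000 → 4-byte char #4 = F0 BE BA 9B.
Offset 14: leading byte 0xCE = 11001110 → 2-byte char #5 = CE BE.
Offset 16: leading byte 0xE4 = 11100100 → 3-byte char #6 = E4 8B A9.
Offset 19: leading byte 0xE0 = 11100000 → 3-byte char #7 = E0 B8 9E.
Leading byte 0xE0 = 11100000 matches 1110xxxx → 3-byte sequence.
Byte 1: 0xE0 = 11100000, payload 0000 (4 bits).
Byte 2: 0xB8 = 10111000 (10xxxxxx ✓), payload 111000.
Byte 3: 0x9E = 10011110 (10xxxxxx ✓), payload 011110.
Concatenate: 0000111000011110 = 0xE1E (16 bits → U+0E1E).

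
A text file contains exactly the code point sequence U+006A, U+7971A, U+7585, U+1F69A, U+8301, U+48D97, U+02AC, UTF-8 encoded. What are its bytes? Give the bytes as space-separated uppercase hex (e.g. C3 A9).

6A F1 B9 9C 9A E7 96 85 F0 9F 9A 9A E8 8C 81 F1 88 B6 97 CA AC

U+006A: 1-byte form → 6A.
U+7971A: 4-byte form → F1 B9 9C 9A.
U+7585: 3-byte form → E7 96 85.
U+1F69A: 4-byte form → F0 9F 9A 9A.
U+8301: 3-byte form → E8 8C 81.
U+48D97: 4-byte form → F1 88 B6 97.
U+02AC: 2-byte form → CA AC.
Concatenated (21 bytes): 6A F1 B9 9C 9A E7 96 85 F0 9F 9A 9A E8 8C 81 F1 88 B6 97 CA AC.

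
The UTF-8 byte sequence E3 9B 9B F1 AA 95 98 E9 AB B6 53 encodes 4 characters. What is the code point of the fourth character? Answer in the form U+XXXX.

Offset 0: leading byte 0xE3 = 11100011 → 3-byte char #1 = E3 9B 9B.
Offset 3: leading byte 0xF1 = 11110001 → 4-byte char #2 = F1 AA 95 98.
Offset 7: leading byte 0xE9 = 11101001 → 3-byte char #3 = E9 AB B6.
Offset 10: leading byte 0x53 = 01010011 → 1-byte char #4 = 53.
Leading byte 0x53 = 01010011 matches 0xxxxxxx → 1-byte sequence.
Byte 1: 0x53 = 01010011, payload 1010011 (7 bits).
Concatenate: 1010011 = 0x53 (7 bits → U+0053).

U+0053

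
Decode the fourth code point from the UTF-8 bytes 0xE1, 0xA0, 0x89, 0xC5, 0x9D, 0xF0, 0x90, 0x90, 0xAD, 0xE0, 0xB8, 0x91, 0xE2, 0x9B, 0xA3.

Offset 0: leading byte 0xE1 = 11100001 → 3-byte char #1 = E1 A0 89.
Offset 3: leading byte 0xC5 = 11000101 → 2-byte char #2 = C5 9D.
Offset 5: leading byte 0xF0 = 11110000 → 4-byte char #3 = F0 90 90 AD.
Offset 9: leading byte 0xE0 = 11100000 → 3-byte char #4 = E0 B8 91.
Leading byte 0xE0 = 11100000 matches 1110xxxx → 3-byte sequence.
Byte 1: 0xE0 = 11100000, payload 0000 (4 bits).
Byte 2: 0xB8 = 10111000 (10xxxxxx ✓), payload 111000.
Byte 3: 0x91 = 10010001 (10xxxxxx ✓), payload 010001.
Concatenate: 0000111000010001 = 0xE11 (16 bits → U+0E11).

U+0E11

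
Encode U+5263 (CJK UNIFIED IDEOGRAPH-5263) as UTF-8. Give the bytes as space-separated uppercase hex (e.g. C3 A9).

E5 89 A3

U+5263 = 0x5263 = 21091 decimal. In range U+0800–U+FFFF → 3-byte form: 1110xxxx 10xxxxxx 10xxxxxx.
Binary (16 bits): 0101001001100011.
Split 4+6+6: 0101 | 001001 | 100011.
Byte 1: 11100101 = 0xE5.
Byte 2: 10001001 = 0x89.
Byte 3: 10100011 = 0xA3.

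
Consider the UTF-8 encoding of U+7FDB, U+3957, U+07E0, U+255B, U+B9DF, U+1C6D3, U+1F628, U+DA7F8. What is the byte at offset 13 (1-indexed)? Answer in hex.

0xA7

1-indexed offset 13 is 0-indexed offset 12.
U+7FDB → 3-byte form E7 BF 9B at offsets 0–2.
U+3957 → 3-byte form E3 A5 97 at offsets 3–5.
U+07E0 → 2-byte form DF A0 at offsets 6–7.
U+255B → 3-byte form E2 95 9B at offsets 8–10.
U+B9DF → 3-byte form EB A7 9F at offsets 11–13.
Offset 12 falls in char 5's range; it's byte 2 of EB A7 9F = 0xA7.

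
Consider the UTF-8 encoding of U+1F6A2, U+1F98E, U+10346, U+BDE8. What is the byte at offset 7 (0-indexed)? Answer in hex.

U+1F6A2 → 4-byte form F0 9F 9A A2 at offsets 0–3.
U+1F98E → 4-byte form F0 9F A6 8E at offsets 4–7.
Offset 7 falls in char 2's range; it's byte 4 of F0 9F A6 8E = 0x8E.

0x8E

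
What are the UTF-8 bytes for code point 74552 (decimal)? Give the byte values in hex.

U+12338 = 0x12338 = 74552 decimal. In range U+10000–U+10FFFF → 4-byte form: 11110xxx 10xxxxxx 10xxxxxx 10xxxxxx.
Binary (21 bits): 000010010001100111000.
Split 3+6+6+6: 000 | 010010 | 001100 | 111000.
Byte 1: 11110000 = 0xF0.
Byte 2: 10010010 = 0x92.
Byte 3: 10001100 = 0x8C.
Byte 4: 10111000 = 0xB8.

F0 92 8C B8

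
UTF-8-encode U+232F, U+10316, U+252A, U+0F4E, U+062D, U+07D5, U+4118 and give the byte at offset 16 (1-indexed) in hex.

1-indexed offset 16 is 0-indexed offset 15.
U+232F → 3-byte form E2 8C AF at offsets 0–2.
U+10316 → 4-byte form F0 90 8C 96 at offsets 3–6.
U+252A → 3-byte form E2 94 AA at offsets 7–9.
U+0F4E → 3-byte form E0 BD 8E at offsets 10–12.
U+062D → 2-byte form D8 AD at offsets 13–14.
U+07D5 → 2-byte form DF 95 at offsets 15–16.
Offset 15 falls in char 6's range; it's byte 1 of DF 95 = 0xDF.

0xDF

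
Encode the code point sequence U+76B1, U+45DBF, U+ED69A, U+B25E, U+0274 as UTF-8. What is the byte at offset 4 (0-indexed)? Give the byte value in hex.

U+76B1 → 3-byte form E7 9A B1 at offsets 0–2.
U+45DBF → 4-byte form F1 85 B6 BF at offsets 3–6.
Offset 4 falls in char 2's range; it's byte 2 of F1 85 B6 BF = 0x85.

0x85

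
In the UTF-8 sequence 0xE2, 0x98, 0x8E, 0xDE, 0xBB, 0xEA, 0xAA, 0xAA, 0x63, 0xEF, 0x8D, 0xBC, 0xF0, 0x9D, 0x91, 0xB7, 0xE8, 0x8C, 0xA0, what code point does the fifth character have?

U+F37C

Offset 0: leading byte 0xE2 = 11100010 → 3-byte char #1 = E2 98 8E.
Offset 3: leading byte 0xDE = 11011110 → 2-byte char #2 = DE BB.
Offset 5: leading byte 0xEA = 11101010 → 3-byte char #3 = EA AA AA.
Offset 8: leading byte 0x63 = 01100011 → 1-byte char #4 = 63.
Offset 9: leading byte 0xEF = 11101111 → 3-byte char #5 = EF 8D BC.
Leading byte 0xEF = 11101111 matches 1110xxxx → 3-byte sequence.
Byte 1: 0xEF = 11101111, payload 1111 (4 bits).
Byte 2: 0x8D = 10001101 (10xxxxxx ✓), payload 001101.
Byte 3: 0xBC = 10111100 (10xxxxxx ✓), payload 111100.
Concatenate: 1111001101111100 = 0xF37C (16 bits → U+F37C).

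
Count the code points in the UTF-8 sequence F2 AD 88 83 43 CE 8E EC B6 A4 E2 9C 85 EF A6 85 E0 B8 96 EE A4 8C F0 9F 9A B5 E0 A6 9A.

Byte at offset 0: 0xF2 = 11110010 → 4-byte char (#1). Advance 4.
Byte at offset 4: 0x43 = 01000011 → 1-byte char (#2). Advance 1.
Byte at offset 5: 0xCE = 11001110 → 2-byte char (#3). Advance 2.
Byte at offset 7: 0xEC = 11101100 → 3-byte char (#4). Advance 3.
Byte at offset 10: 0xE2 = 11100010 → 3-byte char (#5). Advance 3.
Byte at offset 13: 0xEF = 11101111 → 3-byte char (#6). Advance 3.
Byte at offset 16: 0xE0 = 11100000 → 3-byte char (#7). Advance 3.
Byte at offset 19: 0xEE = 11101110 → 3-byte char (#8). Advance 3.
Byte at offset 22: 0xF0 = 11110000 → 4-byte char (#9). Advance 4.
Byte at offset 26: 0xE0 = 11100000 → 3-byte char (#10). Advance 3.
Reached end at offset 29 after 10 code points.

10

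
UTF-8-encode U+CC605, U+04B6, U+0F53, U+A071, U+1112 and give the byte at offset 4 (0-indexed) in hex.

0xD2

U+CC605 → 4-byte form F3 8C 98 85 at offsets 0–3.
U+04B6 → 2-byte form D2 B6 at offsets 4–5.
Offset 4 falls in char 2's range; it's byte 1 of D2 B6 = 0xD2.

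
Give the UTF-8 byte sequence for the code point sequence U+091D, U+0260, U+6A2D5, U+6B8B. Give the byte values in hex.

U+091D: 3-byte form → E0 A4 9D.
U+0260: 2-byte form → C9 A0.
U+6A2D5: 4-byte form → F1 AA 8B 95.
U+6B8B: 3-byte form → E6 AE 8B.
Concatenated (12 bytes): E0 A4 9D C9 A0 F1 AA 8B 95 E6 AE 8B.

E0 A4 9D C9 A0 F1 AA 8B 95 E6 AE 8B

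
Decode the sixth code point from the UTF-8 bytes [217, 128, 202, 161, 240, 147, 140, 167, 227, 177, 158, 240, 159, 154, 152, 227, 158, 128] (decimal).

Offset 0: leading byte 0xD9 = 11011001 → 2-byte char #1 = D9 80.
Offset 2: leading byte 0xCA = 11001010 → 2-byte char #2 = CA A1.
Offset 4: leading byte 0xF0 = 11110000 → 4-byte char #3 = F0 93 8C A7.
Offset 8: leading byte 0xE3 = 11100011 → 3-byte char #4 = E3 B1 9E.
Offset 11: leading byte 0xF0 = 11110000 → 4-byte char #5 = F0 9F 9A 98.
Offset 15: leading byte 0xE3 = 11100011 → 3-byte char #6 = E3 9E 80.
Leading byte 0xE3 = 11100011 matches 1110xxxx → 3-byte sequence.
Byte 1: 0xE3 = 11100011, payload 0011 (4 bits).
Byte 2: 0x9E = 10011110 (10xxxxxx ✓), payload 011110.
Byte 3: 0x80 = 10000000 (10xxxxxx ✓), payload 000000.
Concatenate: 0011011110000000 = 0x3780 (16 bits → U+3780).

U+3780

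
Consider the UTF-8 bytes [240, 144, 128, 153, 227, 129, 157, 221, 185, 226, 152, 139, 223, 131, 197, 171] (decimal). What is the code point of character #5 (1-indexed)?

Offset 0: leading byte 0xF0 = 11110000 → 4-byte char #1 = F0 90 80 99.
Offset 4: leading byte 0xE3 = 11100011 → 3-byte char #2 = E3 81 9D.
Offset 7: leading byte 0xDD = 11011101 → 2-byte char #3 = DD B9.
Offset 9: leading byte 0xE2 = 11100010 → 3-byte char #4 = E2 98 8B.
Offset 12: leading byte 0xDF = 11011111 → 2-byte char #5 = DF 83.
Leading byte 0xDF = 11011111 matches 110xxxxx → 2-byte sequence.
Byte 1: 0xDF = 11011111, payload 11111 (5 bits).
Byte 2: 0x83 = 10000011 (10xxxxxx ✓), payload 000011.
Concatenate: 11111000011 = 0x7C3 (11 bits → U+07C3).

U+07C3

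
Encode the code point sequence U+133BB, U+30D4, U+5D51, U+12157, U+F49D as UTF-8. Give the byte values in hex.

U+133BB: 4-byte form → F0 93 8E BB.
U+30D4: 3-byte form → E3 83 94.
U+5D51: 3-byte form → E5 B5 91.
U+12157: 4-byte form → F0 92 85 97.
U+F49D: 3-byte form → EF 92 9D.
Concatenated (17 bytes): F0 93 8E BB E3 83 94 E5 B5 91 F0 92 85 97 EF 92 9D.

F0 93 8E BB E3 83 94 E5 B5 91 F0 92 85 97 EF 92 9D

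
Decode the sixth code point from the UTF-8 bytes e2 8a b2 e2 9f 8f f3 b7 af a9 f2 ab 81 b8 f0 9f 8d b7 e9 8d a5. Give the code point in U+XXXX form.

Offset 0: leading byte 0xE2 = 11100010 → 3-byte char #1 = E2 8A B2.
Offset 3: leading byte 0xE2 = 11100010 → 3-byte char #2 = E2 9F 8F.
Offset 6: leading byte 0xF3 = 11110011 → 4-byte char #3 = F3 B7 AF A9.
Offset 10: leading byte 0xF2 = 11110010 → 4-byte char #4 = F2 AB 81 B8.
Offset 14: leading byte 0xF0 = 11110000 → 4-byte char #5 = F0 9F 8D B7.
Offset 18: leading byte 0xE9 = 11101001 → 3-byte char #6 = E9 8D A5.
Leading byte 0xE9 = 11101001 matches 1110xxxx → 3-byte sequence.
Byte 1: 0xE9 = 11101001, payload 1001 (4 bits).
Byte 2: 0x8D = 10001101 (10xxxxxx ✓), payload 001101.
Byte 3: 0xA5 = 10100101 (10xxxxxx ✓), payload 100101.
Concatenate: 1001001101100101 = 0x9365 (16 bits → U+9365).

U+9365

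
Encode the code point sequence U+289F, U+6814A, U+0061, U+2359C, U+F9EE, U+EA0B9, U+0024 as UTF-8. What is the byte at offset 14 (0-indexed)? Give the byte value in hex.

U+289F → 3-byte form E2 A2 9F at offsets 0–2.
U+6814A → 4-byte form F1 A8 85 8A at offsets 3–6.
U+0061 → 1-byte form 61 at offsets 7–7.
U+2359C → 4-byte form F0 A3 96 9C at offsets 8–11.
U+F9EE → 3-byte form EF A7 AE at offsets 12–14.
Offset 14 falls in char 5's range; it's byte 3 of EF A7 AE = 0xAE.

0xAE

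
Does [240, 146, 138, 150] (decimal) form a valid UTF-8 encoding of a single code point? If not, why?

valid

Leading byte 0xF0 = 11110000 → 4-byte form.
Continuation bytes 0x92=10010010, 0x8A=10001010, 0x96=10010110 all match 10xxxxxx.
Decoded value 0x12296 is ≥ 0x10000 (shortest form) and not a surrogate.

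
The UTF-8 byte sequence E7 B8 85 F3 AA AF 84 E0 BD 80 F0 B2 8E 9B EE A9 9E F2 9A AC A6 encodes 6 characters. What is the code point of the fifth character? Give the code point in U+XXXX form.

Offset 0: leading byte 0xE7 = 11100111 → 3-byte char #1 = E7 B8 85.
Offset 3: leading byte 0xF3 = 11110011 → 4-byte char #2 = F3 AA AF 84.
Offset 7: leading byte 0xE0 = 11100000 → 3-byte char #3 = E0 BD 80.
Offset 10: leading byte 0xF0 = 11110000 → 4-byte char #4 = F0 B2 8E 9B.
Offset 14: leading byte 0xEE = 11101110 → 3-byte char #5 = EE A9 9E.
Leading byte 0xEE = 11101110 matches 1110xxxx → 3-byte sequence.
Byte 1: 0xEE = 11101110, payload 1110 (4 bits).
Byte 2: 0xA9 = 10101001 (10xxxxxx ✓), payload 101001.
Byte 3: 0x9E = 10011110 (10xxxxxx ✓), payload 011110.
Concatenate: 1110101001011110 = 0xEA5E (16 bits → U+EA5E).

U+EA5E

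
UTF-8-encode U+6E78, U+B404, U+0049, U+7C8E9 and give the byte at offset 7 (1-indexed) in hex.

0x49

1-indexed offset 7 is 0-indexed offset 6.
U+6E78 → 3-byte form E6 B9 B8 at offsets 0–2.
U+B404 → 3-byte form EB 90 84 at offsets 3–5.
U+0049 → 1-byte form 49 at offsets 6–6.
Offset 6 falls in char 3's range; it's byte 1 of 49 = 0x49.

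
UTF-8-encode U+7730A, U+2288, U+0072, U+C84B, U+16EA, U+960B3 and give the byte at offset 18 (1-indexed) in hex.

0xB3

1-indexed offset 18 is 0-indexed offset 17.
U+7730A → 4-byte form F1 B7 8C 8A at offsets 0–3.
U+2288 → 3-byte form E2 8A 88 at offsets 4–6.
U+0072 → 1-byte form 72 at offsets 7–7.
U+C84B → 3-byte form EC A1 8B at offsets 8–10.
U+16EA → 3-byte form E1 9B AA at offsets 11–13.
U+960B3 → 4-byte form F2 96 82 B3 at offsets 14–17.
Offset 17 falls in char 6's range; it's byte 4 of F2 96 82 B3 = 0xB3.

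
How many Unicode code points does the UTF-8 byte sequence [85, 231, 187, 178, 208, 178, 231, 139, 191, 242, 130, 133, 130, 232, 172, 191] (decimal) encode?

Byte at offset 0: 0x55 = 01010101 → 1-byte char (#1). Advance 1.
Byte at offset 1: 0xE7 = 11100111 → 3-byte char (#2). Advance 3.
Byte at offset 4: 0xD0 = 11010000 → 2-byte char (#3). Advance 2.
Byte at offset 6: 0xE7 = 11100111 → 3-byte char (#4). Advance 3.
Byte at offset 9: 0xF2 = 11110010 → 4-byte char (#5). Advance 4.
Byte at offset 13: 0xE8 = 11101000 → 3-byte char (#6). Advance 3.
Reached end at offset 16 after 6 code points.

6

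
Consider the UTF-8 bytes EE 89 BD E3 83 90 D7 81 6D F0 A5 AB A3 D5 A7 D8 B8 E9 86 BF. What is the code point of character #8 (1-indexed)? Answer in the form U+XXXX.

U+91BF

Offset 0: leading byte 0xEE = 11101110 → 3-byte char #1 = EE 89 BD.
Offset 3: leading byte 0xE3 = 11100011 → 3-byte char #2 = E3 83 90.
Offset 6: leading byte 0xD7 = 11010111 → 2-byte char #3 = D7 81.
Offset 8: leading byte 0x6D = 01101101 → 1-byte char #4 = 6D.
Offset 9: leading byte 0xF0 = 11110000 → 4-byte char #5 = F0 A5 AB A3.
Offset 13: leading byte 0xD5 = 11010101 → 2-byte char #6 = D5 A7.
Offset 15: leading byte 0xD8 = 11011000 → 2-byte char #7 = D8 B8.
Offset 17: leading byte 0xE9 = 11101001 → 3-byte char #8 = E9 86 BF.
Leading byte 0xE9 = 11101001 matches 1110xxxx → 3-byte sequence.
Byte 1: 0xE9 = 11101001, payload 1001 (4 bits).
Byte 2: 0x86 = 10000110 (10xxxxxx ✓), payload 000110.
Byte 3: 0xBF = 10111111 (10xxxxxx ✓), payload 111111.
Concatenate: 1001000110111111 = 0x91BF (16 bits → U+91BF).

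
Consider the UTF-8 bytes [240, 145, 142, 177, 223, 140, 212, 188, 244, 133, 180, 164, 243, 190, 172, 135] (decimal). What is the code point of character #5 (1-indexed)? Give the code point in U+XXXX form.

U+FEB07

Offset 0: leading byte 0xF0 = 11110000 → 4-byte char #1 = F0 91 8E B1.
Offset 4: leading byte 0xDF = 11011111 → 2-byte char #2 = DF 8C.
Offset 6: leading byte 0xD4 = 11010100 → 2-byte char #3 = D4 BC.
Offset 8: leading byte 0xF4 = 11110100 → 4-byte char #4 = F4 85 B4 A4.
Offset 12: leading byte 0xF3 = 11110011 → 4-byte char #5 = F3 BE AC 87.
Leading byte 0xF3 = 11110011 matches 11110xxx → 4-byte sequence.
Byte 1: 0xF3 = 11110011, payload 011 (3 bits).
Byte 2: 0xBE = 10111110 (10xxxxxx ✓), payload 111110.
Byte 3: 0xAC = 10101100 (10xxxxxx ✓), payload 101100.
Byte 4: 0x87 = 10000111 (10xxxxxx ✓), payload 000111.
Concatenate: 011111110101100000111 = 0xFEB07 (21 bits → U+FEB07).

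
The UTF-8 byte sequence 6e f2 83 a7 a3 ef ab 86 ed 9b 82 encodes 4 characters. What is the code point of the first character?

U+006E

Offset 0: leading byte 0x6E = 01101110 → 1-byte char #1 = 6E.
Leading byte 0x6E = 01101110 matches 0xxxxxxx → 1-byte sequence.
Byte 1: 0x6E = 01101110, payload 1101110 (7 bits).
Concatenate: 1101110 = 0x6E (7 bits → U+006E).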